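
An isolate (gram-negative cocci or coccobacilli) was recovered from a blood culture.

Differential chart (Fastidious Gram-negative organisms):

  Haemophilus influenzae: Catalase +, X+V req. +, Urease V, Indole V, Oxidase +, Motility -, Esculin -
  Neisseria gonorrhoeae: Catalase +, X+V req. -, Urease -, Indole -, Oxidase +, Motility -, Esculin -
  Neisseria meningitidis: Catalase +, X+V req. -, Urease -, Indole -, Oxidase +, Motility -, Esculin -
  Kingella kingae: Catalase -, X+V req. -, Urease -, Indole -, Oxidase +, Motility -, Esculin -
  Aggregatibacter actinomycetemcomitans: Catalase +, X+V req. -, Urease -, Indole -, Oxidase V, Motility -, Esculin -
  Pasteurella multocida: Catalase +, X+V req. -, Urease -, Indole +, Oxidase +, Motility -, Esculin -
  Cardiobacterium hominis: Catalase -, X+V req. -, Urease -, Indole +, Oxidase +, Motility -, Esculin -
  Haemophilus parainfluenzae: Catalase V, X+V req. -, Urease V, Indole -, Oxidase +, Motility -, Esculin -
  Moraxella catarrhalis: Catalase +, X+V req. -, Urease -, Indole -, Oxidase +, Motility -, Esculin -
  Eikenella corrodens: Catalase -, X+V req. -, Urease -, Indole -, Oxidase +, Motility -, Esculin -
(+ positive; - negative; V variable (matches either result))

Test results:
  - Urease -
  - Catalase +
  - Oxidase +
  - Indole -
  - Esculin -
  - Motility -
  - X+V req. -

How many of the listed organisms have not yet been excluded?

5

Indole -: excludes Pasteurella multocida, Cardiobacterium hominis — 8 left.
Urease -: all 8 remaining candidates are consistent.
Oxidase +: all 8 remaining candidates are consistent.
Catalase +: excludes Kingella kingae, Eikenella corrodens — 6 left.
Esculin -: all 6 remaining candidates are consistent.
Motility -: all 6 remaining candidates are consistent.
X+V req. -: excludes Haemophilus influenzae — 5 left.
Still consistent: Aggregatibacter actinomycetemcomitans, Haemophilus parainfluenzae, Moraxella catarrhalis, Neisseria gonorrhoeae, Neisseria meningitidis.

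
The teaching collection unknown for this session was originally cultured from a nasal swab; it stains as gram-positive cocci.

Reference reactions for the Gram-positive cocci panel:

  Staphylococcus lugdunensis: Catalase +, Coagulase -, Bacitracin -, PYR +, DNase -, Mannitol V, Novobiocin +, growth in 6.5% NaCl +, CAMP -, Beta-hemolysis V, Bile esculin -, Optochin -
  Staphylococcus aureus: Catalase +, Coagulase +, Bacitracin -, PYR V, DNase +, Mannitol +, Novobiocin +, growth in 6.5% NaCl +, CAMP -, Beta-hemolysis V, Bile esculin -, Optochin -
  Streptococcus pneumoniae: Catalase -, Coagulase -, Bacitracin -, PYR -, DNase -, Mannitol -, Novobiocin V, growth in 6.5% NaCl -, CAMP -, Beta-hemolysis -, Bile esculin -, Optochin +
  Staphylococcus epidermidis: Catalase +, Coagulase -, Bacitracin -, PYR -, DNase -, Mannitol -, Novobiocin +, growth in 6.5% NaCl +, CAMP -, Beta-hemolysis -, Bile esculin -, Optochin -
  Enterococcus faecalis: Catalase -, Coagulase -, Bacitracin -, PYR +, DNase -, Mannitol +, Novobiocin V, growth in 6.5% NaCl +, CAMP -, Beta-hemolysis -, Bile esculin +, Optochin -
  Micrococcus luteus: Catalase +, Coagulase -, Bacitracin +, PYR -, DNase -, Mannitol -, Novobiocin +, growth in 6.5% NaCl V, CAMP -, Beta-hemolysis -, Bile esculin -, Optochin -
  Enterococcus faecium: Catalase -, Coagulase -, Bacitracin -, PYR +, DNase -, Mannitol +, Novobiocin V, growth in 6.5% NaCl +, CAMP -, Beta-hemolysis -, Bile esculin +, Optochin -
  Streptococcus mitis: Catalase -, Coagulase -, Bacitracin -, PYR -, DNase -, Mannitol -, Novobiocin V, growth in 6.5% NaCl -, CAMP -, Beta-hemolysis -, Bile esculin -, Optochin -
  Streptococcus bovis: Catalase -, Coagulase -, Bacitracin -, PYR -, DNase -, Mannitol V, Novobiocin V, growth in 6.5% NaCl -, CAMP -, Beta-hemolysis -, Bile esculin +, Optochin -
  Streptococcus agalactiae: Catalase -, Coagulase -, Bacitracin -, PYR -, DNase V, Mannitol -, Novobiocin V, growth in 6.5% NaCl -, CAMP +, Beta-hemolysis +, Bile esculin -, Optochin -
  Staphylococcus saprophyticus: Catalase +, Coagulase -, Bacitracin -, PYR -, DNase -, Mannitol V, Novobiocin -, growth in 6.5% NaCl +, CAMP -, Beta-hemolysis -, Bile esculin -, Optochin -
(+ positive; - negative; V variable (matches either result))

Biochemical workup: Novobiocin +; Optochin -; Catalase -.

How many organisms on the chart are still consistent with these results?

Catalase -: excludes 5 organisms — 6 left.
Novobiocin +: all 6 remaining candidates are consistent.
Optochin -: excludes Streptococcus pneumoniae — 5 left.
Still consistent: Enterococcus faecalis, Enterococcus faecium, Streptococcus agalactiae, Streptococcus bovis, Streptococcus mitis.

5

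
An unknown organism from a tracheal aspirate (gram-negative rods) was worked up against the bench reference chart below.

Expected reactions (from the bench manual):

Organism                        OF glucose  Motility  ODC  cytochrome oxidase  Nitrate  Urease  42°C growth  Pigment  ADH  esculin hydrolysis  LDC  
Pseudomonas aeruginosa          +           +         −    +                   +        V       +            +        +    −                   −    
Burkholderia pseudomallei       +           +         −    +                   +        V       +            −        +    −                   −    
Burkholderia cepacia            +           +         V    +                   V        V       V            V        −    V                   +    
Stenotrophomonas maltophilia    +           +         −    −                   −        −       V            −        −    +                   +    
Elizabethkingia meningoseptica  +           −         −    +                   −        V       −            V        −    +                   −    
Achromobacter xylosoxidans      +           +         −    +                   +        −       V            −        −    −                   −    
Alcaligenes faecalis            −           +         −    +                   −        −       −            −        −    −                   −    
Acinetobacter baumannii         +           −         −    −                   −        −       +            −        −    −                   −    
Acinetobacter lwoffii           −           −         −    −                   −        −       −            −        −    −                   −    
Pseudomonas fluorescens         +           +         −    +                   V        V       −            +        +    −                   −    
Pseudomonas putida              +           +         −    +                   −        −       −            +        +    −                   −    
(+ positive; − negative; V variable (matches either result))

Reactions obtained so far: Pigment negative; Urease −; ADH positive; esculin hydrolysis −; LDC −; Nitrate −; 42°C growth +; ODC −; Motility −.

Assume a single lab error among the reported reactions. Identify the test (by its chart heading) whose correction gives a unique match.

As reported, no row in the chart matches all 9 reactions.
Reversing ODC → still no organism matches.
Reversing Pigment → still no organism matches.
Reversing 42°C growth → still no organism matches.
Reversing LDC → still no organism matches.
Reversing Urease → still no organism matches.
Reversing esculin hydrolysis → still no organism matches.
Reversing ADH (to −) → unique match: Acinetobacter baumannii.
Reversing Motility → still no organism matches.
Reversing Nitrate → still no organism matches.

ADH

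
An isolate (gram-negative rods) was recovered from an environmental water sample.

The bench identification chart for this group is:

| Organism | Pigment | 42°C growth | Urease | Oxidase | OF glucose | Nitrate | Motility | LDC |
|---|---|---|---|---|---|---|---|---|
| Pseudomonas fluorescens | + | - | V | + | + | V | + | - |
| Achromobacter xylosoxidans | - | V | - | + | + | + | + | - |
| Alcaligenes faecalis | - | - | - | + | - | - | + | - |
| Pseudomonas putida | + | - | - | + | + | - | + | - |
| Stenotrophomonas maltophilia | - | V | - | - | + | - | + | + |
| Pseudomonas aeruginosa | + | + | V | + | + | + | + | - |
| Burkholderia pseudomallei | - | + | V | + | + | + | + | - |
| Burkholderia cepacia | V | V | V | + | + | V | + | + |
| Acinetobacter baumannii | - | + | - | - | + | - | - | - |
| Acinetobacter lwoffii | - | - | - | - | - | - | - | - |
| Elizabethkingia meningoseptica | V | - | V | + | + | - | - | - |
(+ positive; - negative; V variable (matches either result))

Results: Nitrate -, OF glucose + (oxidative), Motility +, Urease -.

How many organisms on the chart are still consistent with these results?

4

OF glucose +: excludes Alcaligenes faecalis, Acinetobacter lwoffii — 9 left.
Urease -: all 9 remaining candidates are consistent.
Motility +: excludes Acinetobacter baumannii, Elizabethkingia meningoseptica — 7 left.
Nitrate -: excludes Achromobacter xylosoxidans, Pseudomonas aeruginosa, Burkholderia pseudomallei — 4 left.
Still consistent: Burkholderia cepacia, Pseudomonas fluorescens, Pseudomonas putida, Stenotrophomonas maltophilia.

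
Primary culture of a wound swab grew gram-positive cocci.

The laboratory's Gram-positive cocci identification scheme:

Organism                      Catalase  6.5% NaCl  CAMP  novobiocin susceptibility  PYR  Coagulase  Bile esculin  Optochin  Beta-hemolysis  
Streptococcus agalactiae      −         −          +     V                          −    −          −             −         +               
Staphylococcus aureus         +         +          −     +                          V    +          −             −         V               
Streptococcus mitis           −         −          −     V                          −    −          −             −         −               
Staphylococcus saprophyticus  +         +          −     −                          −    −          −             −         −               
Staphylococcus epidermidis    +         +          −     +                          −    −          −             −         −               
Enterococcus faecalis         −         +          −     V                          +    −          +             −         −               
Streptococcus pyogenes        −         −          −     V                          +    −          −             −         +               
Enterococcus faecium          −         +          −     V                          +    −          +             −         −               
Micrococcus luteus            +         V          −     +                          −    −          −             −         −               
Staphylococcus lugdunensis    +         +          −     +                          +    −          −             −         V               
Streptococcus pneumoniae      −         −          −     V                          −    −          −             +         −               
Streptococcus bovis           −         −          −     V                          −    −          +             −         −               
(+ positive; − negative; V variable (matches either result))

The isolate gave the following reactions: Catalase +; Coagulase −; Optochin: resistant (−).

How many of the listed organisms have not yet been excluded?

4

Optochin −: excludes Streptococcus pneumoniae — 11 left.
Coagulase −: excludes Staphylococcus aureus — 10 left.
Catalase +: excludes 6 organisms — 4 left.
Still consistent: Micrococcus luteus, Staphylococcus epidermidis, Staphylococcus lugdunensis, Staphylococcus saprophyticus.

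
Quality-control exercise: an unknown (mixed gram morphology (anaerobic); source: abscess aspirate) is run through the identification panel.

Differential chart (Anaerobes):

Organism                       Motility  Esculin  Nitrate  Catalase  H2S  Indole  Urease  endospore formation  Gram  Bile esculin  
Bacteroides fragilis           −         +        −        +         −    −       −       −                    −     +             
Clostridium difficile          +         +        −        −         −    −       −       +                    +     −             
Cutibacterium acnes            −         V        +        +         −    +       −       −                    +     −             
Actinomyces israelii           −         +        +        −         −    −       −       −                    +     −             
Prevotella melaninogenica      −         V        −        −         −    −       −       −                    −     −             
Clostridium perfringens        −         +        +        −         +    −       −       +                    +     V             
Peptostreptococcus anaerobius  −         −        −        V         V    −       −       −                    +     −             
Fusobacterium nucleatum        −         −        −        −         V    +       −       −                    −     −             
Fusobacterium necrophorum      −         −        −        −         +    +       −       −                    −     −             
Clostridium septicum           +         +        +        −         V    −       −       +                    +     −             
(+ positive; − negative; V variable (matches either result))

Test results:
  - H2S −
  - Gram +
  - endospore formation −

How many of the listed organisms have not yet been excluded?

3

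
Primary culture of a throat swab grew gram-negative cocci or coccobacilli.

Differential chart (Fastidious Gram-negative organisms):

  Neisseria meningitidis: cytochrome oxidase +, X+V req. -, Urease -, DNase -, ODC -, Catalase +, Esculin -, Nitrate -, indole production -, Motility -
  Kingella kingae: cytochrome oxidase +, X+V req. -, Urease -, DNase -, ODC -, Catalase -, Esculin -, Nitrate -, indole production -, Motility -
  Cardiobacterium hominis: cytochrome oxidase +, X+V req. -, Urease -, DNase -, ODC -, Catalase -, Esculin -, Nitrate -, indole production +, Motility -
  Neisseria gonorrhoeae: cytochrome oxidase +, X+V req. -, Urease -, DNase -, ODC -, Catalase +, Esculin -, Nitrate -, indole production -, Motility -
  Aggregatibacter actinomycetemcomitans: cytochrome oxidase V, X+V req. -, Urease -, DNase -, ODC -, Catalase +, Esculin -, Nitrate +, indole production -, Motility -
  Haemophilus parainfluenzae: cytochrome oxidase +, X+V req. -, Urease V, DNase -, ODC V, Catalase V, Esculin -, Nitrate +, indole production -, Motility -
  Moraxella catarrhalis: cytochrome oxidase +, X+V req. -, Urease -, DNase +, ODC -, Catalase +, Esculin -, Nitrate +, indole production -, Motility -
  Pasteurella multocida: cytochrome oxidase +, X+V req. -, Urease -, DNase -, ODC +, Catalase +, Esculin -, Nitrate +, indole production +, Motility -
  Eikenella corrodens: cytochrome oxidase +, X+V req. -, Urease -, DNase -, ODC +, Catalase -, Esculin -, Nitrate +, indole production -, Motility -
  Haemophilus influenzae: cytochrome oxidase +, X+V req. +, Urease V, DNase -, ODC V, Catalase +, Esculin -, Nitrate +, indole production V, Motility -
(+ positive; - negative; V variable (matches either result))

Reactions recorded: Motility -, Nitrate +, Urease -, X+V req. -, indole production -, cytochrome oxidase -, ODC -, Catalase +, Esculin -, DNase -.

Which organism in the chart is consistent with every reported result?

Aggregatibacter actinomycetemcomitans

X+V req. -: excludes Haemophilus influenzae — 9 left.
Catalase +: excludes Kingella kingae, Cardiobacterium hominis, Eikenella corrodens — 6 left.
cytochrome oxidase -: excludes 5 organisms — 1 left.
Motility -: the one remaining candidate is consistent.
indole production -: the one remaining candidate is consistent.
ODC -: the one remaining candidate is consistent.
Nitrate +: the one remaining candidate is consistent.
Esculin -: the one remaining candidate is consistent.
DNase -: the one remaining candidate is consistent.
Urease -: the one remaining candidate is consistent.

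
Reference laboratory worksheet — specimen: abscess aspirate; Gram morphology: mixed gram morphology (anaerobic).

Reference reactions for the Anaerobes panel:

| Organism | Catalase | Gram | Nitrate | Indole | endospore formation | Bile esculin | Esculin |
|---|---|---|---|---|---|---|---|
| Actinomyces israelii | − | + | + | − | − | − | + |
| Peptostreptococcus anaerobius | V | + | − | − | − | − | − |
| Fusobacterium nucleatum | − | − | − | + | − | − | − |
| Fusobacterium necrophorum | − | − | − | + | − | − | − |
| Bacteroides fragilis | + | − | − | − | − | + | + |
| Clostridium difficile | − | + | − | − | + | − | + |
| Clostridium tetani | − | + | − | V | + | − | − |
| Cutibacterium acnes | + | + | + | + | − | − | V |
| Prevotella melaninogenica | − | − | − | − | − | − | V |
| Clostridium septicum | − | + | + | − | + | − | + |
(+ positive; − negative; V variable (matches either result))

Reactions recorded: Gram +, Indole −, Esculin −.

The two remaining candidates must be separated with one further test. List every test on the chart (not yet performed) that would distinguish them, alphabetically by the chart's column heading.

endospore formation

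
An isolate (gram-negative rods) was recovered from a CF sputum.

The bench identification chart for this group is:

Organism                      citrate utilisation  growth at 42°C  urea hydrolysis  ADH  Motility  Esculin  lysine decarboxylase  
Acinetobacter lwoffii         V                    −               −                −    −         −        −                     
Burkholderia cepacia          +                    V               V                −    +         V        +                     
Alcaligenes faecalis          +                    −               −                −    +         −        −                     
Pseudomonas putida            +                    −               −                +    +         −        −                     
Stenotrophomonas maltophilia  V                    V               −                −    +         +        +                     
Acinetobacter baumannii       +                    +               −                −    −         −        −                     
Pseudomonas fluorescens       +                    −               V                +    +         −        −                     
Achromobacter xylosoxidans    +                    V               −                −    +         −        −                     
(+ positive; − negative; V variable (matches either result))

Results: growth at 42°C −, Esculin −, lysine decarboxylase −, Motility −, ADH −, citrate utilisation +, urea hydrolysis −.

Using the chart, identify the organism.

Esculin −: excludes Stenotrophomonas maltophilia — 7 left.
ADH −: excludes Pseudomonas putida, Pseudomonas fluorescens — 5 left.
urea hydrolysis −: all 5 remaining candidates are consistent.
Motility −: excludes Burkholderia cepacia, Alcaligenes faecalis, Achromobacter xylosoxidans — 2 left.
citrate utilisation +: all 2 remaining candidates are consistent.
lysine decarboxylase −: all 2 remaining candidates are consistent.
growth at 42°C −: excludes Acinetobacter baumannii — 1 left.

Acinetobacter lwoffii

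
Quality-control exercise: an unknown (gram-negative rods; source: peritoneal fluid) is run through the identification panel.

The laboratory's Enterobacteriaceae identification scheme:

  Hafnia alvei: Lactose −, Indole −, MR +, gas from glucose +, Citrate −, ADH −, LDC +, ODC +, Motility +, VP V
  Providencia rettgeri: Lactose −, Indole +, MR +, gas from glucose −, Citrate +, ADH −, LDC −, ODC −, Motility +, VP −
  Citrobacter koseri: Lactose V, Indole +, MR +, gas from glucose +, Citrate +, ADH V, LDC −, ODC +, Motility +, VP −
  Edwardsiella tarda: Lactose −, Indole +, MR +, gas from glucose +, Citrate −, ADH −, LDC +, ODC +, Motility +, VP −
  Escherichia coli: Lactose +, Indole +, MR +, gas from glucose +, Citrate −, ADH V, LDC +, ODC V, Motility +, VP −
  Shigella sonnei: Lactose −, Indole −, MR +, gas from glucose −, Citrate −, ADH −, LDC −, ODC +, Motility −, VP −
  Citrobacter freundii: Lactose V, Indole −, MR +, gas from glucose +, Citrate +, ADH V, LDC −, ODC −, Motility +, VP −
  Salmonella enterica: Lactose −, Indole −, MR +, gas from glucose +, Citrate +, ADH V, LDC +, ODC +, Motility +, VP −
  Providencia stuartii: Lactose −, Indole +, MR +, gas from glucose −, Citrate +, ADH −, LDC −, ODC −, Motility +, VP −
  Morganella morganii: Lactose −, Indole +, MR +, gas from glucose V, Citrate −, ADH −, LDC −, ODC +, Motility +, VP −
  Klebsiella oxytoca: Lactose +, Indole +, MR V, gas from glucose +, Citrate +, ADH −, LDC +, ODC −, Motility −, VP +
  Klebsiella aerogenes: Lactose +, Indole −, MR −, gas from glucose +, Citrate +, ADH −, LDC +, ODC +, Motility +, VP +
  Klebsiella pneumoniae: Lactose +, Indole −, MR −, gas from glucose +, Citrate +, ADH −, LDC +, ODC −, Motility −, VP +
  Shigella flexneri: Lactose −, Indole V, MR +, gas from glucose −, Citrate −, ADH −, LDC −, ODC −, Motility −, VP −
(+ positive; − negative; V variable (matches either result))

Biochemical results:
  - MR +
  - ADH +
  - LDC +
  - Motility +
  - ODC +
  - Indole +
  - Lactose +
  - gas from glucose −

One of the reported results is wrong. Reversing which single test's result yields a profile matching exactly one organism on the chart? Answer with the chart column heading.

gas from glucose

As reported, no row in the chart matches all 8 reactions.
Reversing gas from glucose (to +) → unique match: Escherichia coli.
Reversing Motility → still no organism matches.
Reversing ODC → still no organism matches.
Reversing Indole → still no organism matches.
Reversing ADH → still no organism matches.
Reversing Lactose → still no organism matches.
Reversing MR → still no organism matches.
Reversing LDC → still no organism matches.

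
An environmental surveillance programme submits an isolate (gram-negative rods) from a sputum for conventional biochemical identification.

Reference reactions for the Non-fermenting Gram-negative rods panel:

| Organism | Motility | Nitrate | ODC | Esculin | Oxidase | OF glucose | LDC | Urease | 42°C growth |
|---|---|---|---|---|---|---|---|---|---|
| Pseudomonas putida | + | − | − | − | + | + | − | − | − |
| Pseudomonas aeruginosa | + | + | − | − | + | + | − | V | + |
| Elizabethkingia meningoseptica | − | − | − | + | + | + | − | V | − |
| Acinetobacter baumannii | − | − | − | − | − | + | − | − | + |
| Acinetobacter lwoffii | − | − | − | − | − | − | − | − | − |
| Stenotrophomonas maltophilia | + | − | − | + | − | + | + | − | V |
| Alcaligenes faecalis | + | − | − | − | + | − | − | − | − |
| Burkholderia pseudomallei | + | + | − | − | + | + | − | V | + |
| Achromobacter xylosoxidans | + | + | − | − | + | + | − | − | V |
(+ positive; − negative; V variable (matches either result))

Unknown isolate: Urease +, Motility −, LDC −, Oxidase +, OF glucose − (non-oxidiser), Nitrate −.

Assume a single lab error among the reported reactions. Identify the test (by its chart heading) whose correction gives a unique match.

OF glucose

As reported, no row in the chart matches all 6 reactions.
Reversing Nitrate → still no organism matches.
Reversing Urease → still no organism matches.
Reversing Oxidase → still no organism matches.
Reversing Motility → still no organism matches.
Reversing OF glucose (to +) → unique match: Elizabethkingia meningoseptica.
Reversing LDC → still no organism matches.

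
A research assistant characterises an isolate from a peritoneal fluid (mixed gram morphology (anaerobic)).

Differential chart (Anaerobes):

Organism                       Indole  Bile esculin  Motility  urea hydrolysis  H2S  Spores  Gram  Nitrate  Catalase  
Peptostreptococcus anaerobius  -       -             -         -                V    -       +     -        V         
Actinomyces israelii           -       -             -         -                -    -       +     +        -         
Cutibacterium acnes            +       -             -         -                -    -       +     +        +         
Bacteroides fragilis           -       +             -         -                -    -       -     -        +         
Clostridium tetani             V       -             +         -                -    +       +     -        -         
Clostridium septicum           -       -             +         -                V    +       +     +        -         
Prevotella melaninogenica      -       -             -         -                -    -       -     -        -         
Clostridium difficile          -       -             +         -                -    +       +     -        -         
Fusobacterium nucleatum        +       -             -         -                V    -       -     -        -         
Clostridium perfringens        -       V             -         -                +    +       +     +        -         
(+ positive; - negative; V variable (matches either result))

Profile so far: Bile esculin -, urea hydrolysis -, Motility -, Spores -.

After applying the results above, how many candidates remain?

Bile esculin -: excludes Bacteroides fragilis — 9 left.
Motility -: excludes Clostridium tetani, Clostridium septicum, Clostridium difficile — 6 left.
urea hydrolysis -: all 6 remaining candidates are consistent.
Spores -: excludes Clostridium perfringens — 5 left.
Still consistent: Actinomyces israelii, Cutibacterium acnes, Fusobacterium nucleatum, Peptostreptococcus anaerobius, Prevotella melaninogenica.

5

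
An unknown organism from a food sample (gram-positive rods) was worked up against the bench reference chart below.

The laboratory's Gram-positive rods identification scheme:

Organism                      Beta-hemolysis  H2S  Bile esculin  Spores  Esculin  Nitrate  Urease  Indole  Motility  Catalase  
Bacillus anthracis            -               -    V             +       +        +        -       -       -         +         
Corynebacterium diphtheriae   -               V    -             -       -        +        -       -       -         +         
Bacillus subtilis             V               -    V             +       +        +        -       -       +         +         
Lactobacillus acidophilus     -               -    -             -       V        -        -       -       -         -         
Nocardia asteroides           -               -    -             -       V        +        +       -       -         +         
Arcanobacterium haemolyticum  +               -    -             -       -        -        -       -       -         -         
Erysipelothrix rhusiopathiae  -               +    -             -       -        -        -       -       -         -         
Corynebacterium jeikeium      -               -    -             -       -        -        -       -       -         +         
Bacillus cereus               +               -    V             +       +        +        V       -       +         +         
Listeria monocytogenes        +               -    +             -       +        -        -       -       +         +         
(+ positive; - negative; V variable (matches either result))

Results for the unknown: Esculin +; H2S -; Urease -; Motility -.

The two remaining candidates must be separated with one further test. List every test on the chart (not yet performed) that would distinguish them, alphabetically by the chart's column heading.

Catalase, Nitrate, Spores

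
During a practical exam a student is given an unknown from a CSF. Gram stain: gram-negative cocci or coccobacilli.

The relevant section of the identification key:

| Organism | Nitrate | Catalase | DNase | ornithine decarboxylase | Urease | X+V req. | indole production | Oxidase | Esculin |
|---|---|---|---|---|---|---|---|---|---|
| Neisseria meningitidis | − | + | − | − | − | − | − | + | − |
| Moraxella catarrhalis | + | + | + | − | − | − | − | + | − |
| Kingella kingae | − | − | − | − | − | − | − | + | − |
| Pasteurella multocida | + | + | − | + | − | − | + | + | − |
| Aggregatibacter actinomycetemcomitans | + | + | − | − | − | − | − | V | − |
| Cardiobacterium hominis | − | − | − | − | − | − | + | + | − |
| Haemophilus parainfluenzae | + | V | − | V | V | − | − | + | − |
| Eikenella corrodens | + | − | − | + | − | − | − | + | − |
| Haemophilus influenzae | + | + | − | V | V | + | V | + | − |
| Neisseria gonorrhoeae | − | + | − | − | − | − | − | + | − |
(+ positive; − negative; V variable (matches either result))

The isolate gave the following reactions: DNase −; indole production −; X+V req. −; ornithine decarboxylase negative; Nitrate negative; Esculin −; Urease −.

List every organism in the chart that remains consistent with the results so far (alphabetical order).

Kingella kingae, Neisseria gonorrhoeae, Neisseria meningitidis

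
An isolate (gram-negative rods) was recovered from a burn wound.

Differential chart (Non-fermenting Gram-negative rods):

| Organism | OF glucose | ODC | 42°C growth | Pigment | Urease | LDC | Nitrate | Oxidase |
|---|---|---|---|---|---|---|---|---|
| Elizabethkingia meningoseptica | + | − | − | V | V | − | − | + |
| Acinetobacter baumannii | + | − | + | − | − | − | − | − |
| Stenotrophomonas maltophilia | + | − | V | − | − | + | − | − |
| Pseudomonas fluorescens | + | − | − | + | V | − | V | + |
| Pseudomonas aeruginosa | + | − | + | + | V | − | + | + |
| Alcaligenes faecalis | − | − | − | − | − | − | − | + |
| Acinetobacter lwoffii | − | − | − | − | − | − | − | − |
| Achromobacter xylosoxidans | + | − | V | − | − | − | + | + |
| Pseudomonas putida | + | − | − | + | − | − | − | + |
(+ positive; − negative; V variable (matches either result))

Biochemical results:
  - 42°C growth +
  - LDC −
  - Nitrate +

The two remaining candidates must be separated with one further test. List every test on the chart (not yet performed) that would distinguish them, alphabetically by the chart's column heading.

Pigment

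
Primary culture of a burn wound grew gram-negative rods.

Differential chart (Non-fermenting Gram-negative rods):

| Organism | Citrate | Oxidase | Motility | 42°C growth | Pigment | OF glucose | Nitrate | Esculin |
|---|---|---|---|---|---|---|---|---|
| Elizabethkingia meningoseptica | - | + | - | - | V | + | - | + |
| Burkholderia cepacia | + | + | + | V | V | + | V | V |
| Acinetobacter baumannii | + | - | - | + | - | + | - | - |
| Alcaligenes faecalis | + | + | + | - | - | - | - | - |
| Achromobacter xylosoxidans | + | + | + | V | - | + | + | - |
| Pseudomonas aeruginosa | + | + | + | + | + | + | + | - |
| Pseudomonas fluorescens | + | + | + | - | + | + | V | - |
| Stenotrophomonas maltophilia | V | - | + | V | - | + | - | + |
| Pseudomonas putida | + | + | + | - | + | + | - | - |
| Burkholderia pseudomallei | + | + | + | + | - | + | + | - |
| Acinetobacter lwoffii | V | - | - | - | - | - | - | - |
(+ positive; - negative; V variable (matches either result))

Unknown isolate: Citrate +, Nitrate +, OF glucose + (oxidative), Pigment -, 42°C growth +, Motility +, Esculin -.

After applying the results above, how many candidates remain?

3

42°C growth +: excludes 5 organisms — 6 left.
Esculin -: excludes Stenotrophomonas maltophilia — 5 left.
Motility +: excludes Acinetobacter baumannii — 4 left.
Nitrate +: all 4 remaining candidates are consistent.
Citrate +: all 4 remaining candidates are consistent.
OF glucose +: all 4 remaining candidates are consistent.
Pigment -: excludes Pseudomonas aeruginosa — 3 left.
Still consistent: Achromobacter xylosoxidans, Burkholderia cepacia, Burkholderia pseudomallei.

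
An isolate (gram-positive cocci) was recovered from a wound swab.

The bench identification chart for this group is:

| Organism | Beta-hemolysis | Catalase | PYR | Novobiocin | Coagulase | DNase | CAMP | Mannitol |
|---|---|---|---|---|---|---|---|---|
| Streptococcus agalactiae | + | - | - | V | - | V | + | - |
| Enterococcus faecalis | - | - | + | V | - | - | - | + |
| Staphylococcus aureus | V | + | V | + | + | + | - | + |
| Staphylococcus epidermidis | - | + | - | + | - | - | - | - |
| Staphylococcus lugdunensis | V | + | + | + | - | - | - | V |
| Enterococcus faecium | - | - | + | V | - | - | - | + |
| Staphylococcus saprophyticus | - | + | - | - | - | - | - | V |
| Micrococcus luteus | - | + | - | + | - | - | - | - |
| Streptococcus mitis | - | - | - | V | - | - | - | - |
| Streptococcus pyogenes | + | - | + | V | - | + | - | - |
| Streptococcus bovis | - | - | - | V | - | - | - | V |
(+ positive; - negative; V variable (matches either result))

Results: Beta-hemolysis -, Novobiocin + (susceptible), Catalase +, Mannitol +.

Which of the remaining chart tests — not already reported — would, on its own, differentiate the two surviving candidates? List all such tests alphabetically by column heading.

Catalase +: excludes 6 organisms — 5 left.
Novobiocin +: excludes Staphylococcus saprophyticus — 4 left.
Beta-hemolysis -: all 4 remaining candidates are consistent.
Mannitol +: excludes Staphylococcus epidermidis, Micrococcus luteus — 2 left.
Two candidates remain: Staphylococcus aureus and Staphylococcus lugdunensis.
  PYR: V vs + — variable for at least one, does not separate.
  Coagulase: Staphylococcus aureus +, Staphylococcus lugdunensis - — discriminates.
  DNase: Staphylococcus aureus +, Staphylococcus lugdunensis - — discriminates.
  CAMP: - vs - — same for both, does not separate.

Coagulase, DNase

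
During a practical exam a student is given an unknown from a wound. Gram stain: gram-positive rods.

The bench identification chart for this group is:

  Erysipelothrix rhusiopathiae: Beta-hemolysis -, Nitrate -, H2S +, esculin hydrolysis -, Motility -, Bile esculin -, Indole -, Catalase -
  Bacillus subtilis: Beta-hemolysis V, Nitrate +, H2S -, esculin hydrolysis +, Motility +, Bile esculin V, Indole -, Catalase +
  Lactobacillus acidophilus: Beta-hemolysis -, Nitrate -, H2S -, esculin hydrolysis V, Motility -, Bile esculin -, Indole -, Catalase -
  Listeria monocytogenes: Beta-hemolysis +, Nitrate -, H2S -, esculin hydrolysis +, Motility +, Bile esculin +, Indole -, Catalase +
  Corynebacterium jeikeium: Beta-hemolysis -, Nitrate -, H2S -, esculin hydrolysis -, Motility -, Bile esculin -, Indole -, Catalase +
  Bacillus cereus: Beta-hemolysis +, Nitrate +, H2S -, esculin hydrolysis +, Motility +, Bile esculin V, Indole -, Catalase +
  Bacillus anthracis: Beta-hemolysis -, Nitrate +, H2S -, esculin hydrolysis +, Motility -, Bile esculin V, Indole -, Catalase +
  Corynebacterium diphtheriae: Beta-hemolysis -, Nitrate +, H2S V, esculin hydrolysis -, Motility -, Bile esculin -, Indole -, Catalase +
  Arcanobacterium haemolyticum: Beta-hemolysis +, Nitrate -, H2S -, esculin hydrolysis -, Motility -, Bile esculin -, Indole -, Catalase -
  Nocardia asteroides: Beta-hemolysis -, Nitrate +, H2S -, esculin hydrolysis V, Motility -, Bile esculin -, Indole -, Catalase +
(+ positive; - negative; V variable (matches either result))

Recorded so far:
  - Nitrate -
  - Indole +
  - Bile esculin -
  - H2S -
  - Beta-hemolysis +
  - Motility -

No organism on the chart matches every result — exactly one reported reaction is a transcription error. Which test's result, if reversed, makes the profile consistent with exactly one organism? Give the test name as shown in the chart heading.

Indole

As reported, no row in the chart matches all 6 reactions.
Reversing Bile esculin → still no organism matches.
Reversing Beta-hemolysis → still no organism matches.
Reversing Indole (to -) → unique match: Arcanobacterium haemolyticum.
Reversing Motility → still no organism matches.
Reversing H2S → still no organism matches.
Reversing Nitrate → still no organism matches.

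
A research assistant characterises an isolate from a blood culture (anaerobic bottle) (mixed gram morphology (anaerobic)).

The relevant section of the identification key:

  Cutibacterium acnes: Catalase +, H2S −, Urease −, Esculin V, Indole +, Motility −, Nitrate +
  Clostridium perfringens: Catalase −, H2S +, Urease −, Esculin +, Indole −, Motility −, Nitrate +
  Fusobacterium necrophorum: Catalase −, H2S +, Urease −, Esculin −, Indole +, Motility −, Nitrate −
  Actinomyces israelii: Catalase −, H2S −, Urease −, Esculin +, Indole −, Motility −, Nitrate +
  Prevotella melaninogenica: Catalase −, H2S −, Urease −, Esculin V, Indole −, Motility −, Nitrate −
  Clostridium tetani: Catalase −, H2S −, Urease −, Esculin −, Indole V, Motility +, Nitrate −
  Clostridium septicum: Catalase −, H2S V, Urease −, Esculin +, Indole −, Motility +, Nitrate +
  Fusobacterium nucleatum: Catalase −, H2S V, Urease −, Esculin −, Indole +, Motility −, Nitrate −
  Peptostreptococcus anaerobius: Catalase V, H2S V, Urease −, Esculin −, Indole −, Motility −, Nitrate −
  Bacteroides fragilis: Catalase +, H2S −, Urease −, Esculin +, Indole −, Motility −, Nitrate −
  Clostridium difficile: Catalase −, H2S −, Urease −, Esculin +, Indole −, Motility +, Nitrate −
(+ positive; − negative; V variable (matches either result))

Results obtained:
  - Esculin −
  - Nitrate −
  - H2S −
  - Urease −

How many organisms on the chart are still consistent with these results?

H2S −: excludes Clostridium perfringens, Fusobacterium necrophorum — 9 left.
Urease −: all 9 remaining candidates are consistent.
Nitrate −: excludes Cutibacterium acnes, Actinomyces israelii, Clostridium septicum — 6 left.
Esculin −: excludes Bacteroides fragilis, Clostridium difficile — 4 left.
Still consistent: Clostridium tetani, Fusobacterium nucleatum, Peptostreptococcus anaerobius, Prevotella melaninogenica.

4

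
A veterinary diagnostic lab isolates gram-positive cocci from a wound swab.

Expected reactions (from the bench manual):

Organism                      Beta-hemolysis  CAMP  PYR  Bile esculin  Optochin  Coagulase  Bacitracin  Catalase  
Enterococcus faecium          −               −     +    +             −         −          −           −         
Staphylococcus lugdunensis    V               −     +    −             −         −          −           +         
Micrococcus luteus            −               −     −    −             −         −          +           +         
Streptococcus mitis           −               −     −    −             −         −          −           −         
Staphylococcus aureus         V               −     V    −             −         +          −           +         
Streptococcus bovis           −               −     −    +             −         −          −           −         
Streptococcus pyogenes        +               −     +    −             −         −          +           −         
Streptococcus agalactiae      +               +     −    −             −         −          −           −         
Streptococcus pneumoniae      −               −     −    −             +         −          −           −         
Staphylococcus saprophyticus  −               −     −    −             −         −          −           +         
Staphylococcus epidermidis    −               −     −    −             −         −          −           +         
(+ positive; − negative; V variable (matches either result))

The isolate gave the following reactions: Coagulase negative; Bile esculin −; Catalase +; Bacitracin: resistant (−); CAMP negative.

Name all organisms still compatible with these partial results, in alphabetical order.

Staphylococcus epidermidis, Staphylococcus lugdunensis, Staphylococcus saprophyticus

CAMP −: excludes Streptococcus agalactiae — 10 left.
Bile esculin −: excludes Enterococcus faecium, Streptococcus bovis — 8 left.
Bacitracin −: excludes Micrococcus luteus, Streptococcus pyogenes — 6 left.
Coagulase −: excludes Staphylococcus aureus — 5 left.
Catalase +: excludes Streptococcus mitis, Streptococcus pneumoniae — 3 left.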